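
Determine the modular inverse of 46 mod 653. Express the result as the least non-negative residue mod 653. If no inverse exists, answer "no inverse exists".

gcd(653, 46) by repeated division:
653 = 14*46 + 9
46 = 5*9 + 1
9 = 9*1 + 0
The gcd is 1. Working backward:
1 = 46 − 5·9
1 = −5·653 + 71·46
So 46·71 ≡ 1 (mod 653).

71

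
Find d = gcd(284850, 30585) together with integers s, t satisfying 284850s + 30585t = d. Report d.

Euclidean algorithm:
284850 = 9*30585 + 9585
30585 = 3*9585 + 1830
9585 = 5*1830 + 435
1830 = 4*435 + 90
435 = 4*90 + 75
90 = 1*75 + 15
75 = 5*15 + 0
gcd(284850, 30585) = 15.
Back-substituting:
15 = 90 − 75
15 = −435 + 5·90
15 = 5·1830 − 21·435
15 = −21·9585 + 110·1830
15 = 110·30585 − 351·9585
15 = −351·284850 + 3269·30585
So 15 = (-351)·284850 + (3269)·30585.

15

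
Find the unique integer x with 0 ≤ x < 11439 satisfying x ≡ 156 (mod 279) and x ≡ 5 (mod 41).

Write x = 156 + 279·k. Then 279·k ≡ 5 − 156 ≡ 13 (mod 41).
Need 279⁻¹ mod 41. Extended Euclid on (41, 33):
41 = 1·33 + 8
33 = 4·8 + 1
8 = 8·1 + 0
Back-substitute:
1 = 33 − 4·8
1 = −4·41 + 5·33
279⁻¹ ≡ 5 (mod 41), so k ≡ 5·13 ≡ 24 (mod 41).
x = 156 + 279·24 = 6852.

6852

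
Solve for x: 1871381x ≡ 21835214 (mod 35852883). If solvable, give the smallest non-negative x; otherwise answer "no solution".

11442991

First find gcd(1871381, 35852883):
35852883 = 19*1871381 + 296644
1871381 = 6*296644 + 91517
296644 = 3*91517 + 22093
91517 = 4*22093 + 3145
22093 = 7*3145 + 78
3145 = 40*78 + 25
78 = 3*25 + 3
25 = 8*3 + 1
3 = 3*1 + 0
gcd = 1, so a unique solution mod 35852883 exists.
Back-substitute for the Bézout coefficients:
1 = 25 − 8·3
1 = −8·78 + 25·25
1 = 25·3145 − 1008·78
1 = −1008·22093 + 7081·3145
1 = 7081·91517 − 29332·22093
1 = −29332·296644 + 95077·91517
1 = 95077·1871381 − 599794·296644
1 = −599794·35852883 + 11491163·1871381
So 1871381·(11491163) ≡ 1 (mod 35852883), giving 1871381⁻¹ ≡ 11491163.
x ≡ 1871381⁻¹·21835214 ≡ 11491163·21835214 ≡ 11442991 (mod 35852883).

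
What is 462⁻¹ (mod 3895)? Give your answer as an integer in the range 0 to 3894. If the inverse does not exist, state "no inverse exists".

548

gcd(3895, 462) by repeated division:
3895 = 8×462 + 199
462 = 2×199 + 64
199 = 3×64 + 7
64 = 9×7 + 1
7 = 7×1 + 0
The gcd is 1. Working backward:
1 = 64 − 9·7
1 = −9·199 + 28·64
1 = 28·462 − 65·199
1 = −65·3895 + 548·462
So 462·548 ≡ 1 (mod 3895).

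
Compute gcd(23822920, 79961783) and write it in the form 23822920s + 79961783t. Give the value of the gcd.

Repeated division:
79961783 = 3·23822920 + 8493023
23822920 = 2·8493023 + 6836874
8493023 = 1·6836874 + 1656149
6836874 = 4·1656149 + 212278
1656149 = 7·212278 + 170203
212278 = 1·170203 + 42075
170203 = 4·42075 + 1903
42075 = 22·1903 + 209
1903 = 9·209 + 22
209 = 9·22 + 11
22 = 2·11 + 0
gcd(23822920, 79961783) = 11.
Express as a combination:
11 = 209 − 9·22
11 = −9·1903 + 82·209
11 = 82·42075 − 1813·1903
11 = −1813·170203 + 7334·42075
11 = 7334·212278 − 9147·170203
11 = −9147·1656149 + 71363·212278
11 = 71363·6836874 − 294599·1656149
11 = −294599·8493023 + 365962·6836874
11 = 365962·23822920 − 1026523·8493023
11 = −1026523·79961783 + 3445531·23822920
So 11 = (-1026523)·79961783 + (3445531)·23822920.

11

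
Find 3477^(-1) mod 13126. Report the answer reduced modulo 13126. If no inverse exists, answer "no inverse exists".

11095

Extended Euclidean algorithm:
13126 = 3×3477 + 2695
3477 = 1×2695 + 782
2695 = 3×782 + 349
782 = 2×349 + 84
349 = 4×84 + 13
84 = 6×13 + 6
13 = 2×6 + 1
6 = 6×1 + 0
gcd = 1, so the inverse exists. Back-substitute:
1 = 13 − 2·6
1 = −2·84 + 13·13
1 = 13·349 − 54·84
1 = −54·782 + 121·349
1 = 121·2695 − 417·782
1 = −417·3477 + 538·2695
1 = 538·13126 − 2031·3477
Hence 3477⁻¹ ≡ -2031 ≡ 11095 (mod 13126).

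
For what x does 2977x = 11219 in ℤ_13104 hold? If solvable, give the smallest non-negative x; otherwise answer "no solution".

First find gcd(2977, 13104):
13104 = 4*2977 + 1196
2977 = 2*1196 + 585
1196 = 2*585 + 26
585 = 22*26 + 13
26 = 2*13 + 0
gcd = 13 and 13 | 11219, so solutions exist. Divide through by 13: 229x ≡ 863 (mod 1008).
Now find 229⁻¹ mod 1008:
1008 = 4·229 + 92
229 = 2·92 + 45
92 = 2·45 + 2
45 = 22·2 + 1
2 = 2·1 + 0
Back-substitute:
1 = 45 − 22·2
1 = −22·92 + 45·45
1 = 45·229 − 112·92
1 = −112·1008 + 493·229
So 229⁻¹ ≡ 493 (mod 1008).
Then x ≡ 493·863 ≡ 83 (mod 1008); the smallest non-negative solution is x = 83.

83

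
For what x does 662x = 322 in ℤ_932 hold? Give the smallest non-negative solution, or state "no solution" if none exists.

451

First find gcd(662, 932):
932 = 1*662 + 270
662 = 2*270 + 122
270 = 2*122 + 26
122 = 4*26 + 18
26 = 1*18 + 8
18 = 2*8 + 2
8 = 4*2 + 0
gcd = 2 and 2 | 322, so solutions exist. Divide through by 2: 331x ≡ 161 (mod 466).
Now find 331⁻¹ mod 466:
466 = 1·331 + 135
331 = 2·135 + 61
135 = 2·61 + 13
61 = 4·13 + 9
13 = 1·9 + 4
9 = 2·4 + 1
4 = 4·1 + 0
Back-substitute:
1 = 9 − 2·4
1 = −2·13 + 3·9
1 = 3·61 − 14·13
1 = −14·135 + 31·61
1 = 31·331 − 76·135
1 = −76·466 + 107·331
So 331⁻¹ ≡ 107 (mod 466).
Then x ≡ 107·161 ≡ 451 (mod 466); the smallest non-negative solution is x = 451.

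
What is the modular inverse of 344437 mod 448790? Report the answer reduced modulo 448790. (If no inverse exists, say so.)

Extended Euclidean algorithm:
448790 = 1·344437 + 104353
344437 = 3·104353 + 31378
104353 = 3·31378 + 10219
31378 = 3·10219 + 721
10219 = 14·721 + 125
721 = 5·125 + 96
125 = 1·96 + 29
96 = 3·29 + 9
29 = 3·9 + 2
9 = 4·2 + 1
2 = 2·1 + 0
Since gcd(344437, 448790) = 1, back-substitute to write 1 as a combination:
1 = 9 − 4·2
1 = −4·29 + 13·9
1 = 13·96 − 43·29
1 = −43·125 + 56·96
1 = 56·721 − 323·125
1 = −323·10219 + 4578·721
1 = 4578·31378 − 14057·10219
1 = −14057·104353 + 46749·31378
1 = 46749·344437 − 154304·104353
1 = −154304·448790 + 201053·344437
So 344437·201053 ≡ 1 (mod 448790).

201053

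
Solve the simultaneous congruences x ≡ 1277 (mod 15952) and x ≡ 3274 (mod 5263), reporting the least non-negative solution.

6892541

Write x = 1277 + 15952·k. Then 15952·k ≡ 3274 − 1277 ≡ 1997 (mod 5263).
Need 15952⁻¹ mod 5263. Extended Euclid on (5263, 163):
5263 = 32×163 + 47
163 = 3×47 + 22
47 = 2×22 + 3
22 = 7×3 + 1
3 = 3×1 + 0
Back-substitute:
1 = 22 − 7·3
1 = −7·47 + 15·22
1 = 15·163 − 52·47
1 = −52·5263 + 1679·163
15952⁻¹ ≡ 1679 (mod 5263), so k ≡ 1679·1997 ≡ 432 (mod 5263).
x = 1277 + 15952·432 = 6892541.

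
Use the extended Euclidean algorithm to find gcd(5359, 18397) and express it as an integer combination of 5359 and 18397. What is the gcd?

Repeated division:
18397 = 3×5359 + 2320
5359 = 2×2320 + 719
2320 = 3×719 + 163
719 = 4×163 + 67
163 = 2×67 + 29
67 = 2×29 + 9
29 = 3×9 + 2
9 = 4×2 + 1
2 = 2×1 + 0
gcd(5359, 18397) = 1.
Back-substituting:
1 = 9 − 4·2
1 = −4·29 + 13·9
1 = 13·67 − 30·29
1 = −30·163 + 73·67
1 = 73·719 − 322·163
1 = −322·2320 + 1039·719
1 = 1039·5359 − 2400·2320
1 = −2400·18397 + 8239·5359
So 1 = (-2400)·18397 + (8239)·5359.

1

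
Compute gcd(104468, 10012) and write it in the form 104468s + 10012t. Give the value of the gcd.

4

Euclidean algorithm:
104468 = 10*10012 + 4348
10012 = 2*4348 + 1316
4348 = 3*1316 + 400
1316 = 3*400 + 116
400 = 3*116 + 52
116 = 2*52 + 12
52 = 4*12 + 4
12 = 3*4 + 0
gcd(104468, 10012) = 4.
Working backward:
4 = 52 − 4·12
4 = −4·116 + 9·52
4 = 9·400 − 31·116
4 = −31·1316 + 102·400
4 = 102·4348 − 337·1316
4 = −337·10012 + 776·4348
4 = 776·104468 − 8097·10012
So 4 = (776)·104468 + (-8097)·10012.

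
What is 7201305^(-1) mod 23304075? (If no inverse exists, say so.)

no inverse exists

Compute gcd(7201305, 23304075):
23304075 = 3·7201305 + 1700160
7201305 = 4·1700160 + 400665
1700160 = 4·400665 + 97500
400665 = 4·97500 + 10665
97500 = 9·10665 + 1515
10665 = 7·1515 + 60
1515 = 25·60 + 15
60 = 4·15 + 0
Since gcd = 15 > 1, 7201305 is not a unit mod 23304075.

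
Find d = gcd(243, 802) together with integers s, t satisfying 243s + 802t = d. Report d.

Euclidean algorithm:
802 = 3×243 + 73
243 = 3×73 + 24
73 = 3×24 + 1
24 = 24×1 + 0
gcd(243, 802) = 1.
Working backward:
1 = 73 − 3·24
1 = −3·243 + 10·73
1 = 10·802 − 33·243
So 1 = (10)·802 + (-33)·243.

1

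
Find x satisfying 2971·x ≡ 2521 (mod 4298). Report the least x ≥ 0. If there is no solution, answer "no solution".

First find gcd(2971, 4298):
4298 = 1·2971 + 1327
2971 = 2·1327 + 317
1327 = 4·317 + 59
317 = 5·59 + 22
59 = 2·22 + 15
22 = 1·15 + 7
15 = 2·7 + 1
7 = 7·1 + 0
gcd = 1, so a unique solution mod 4298 exists.
Back-substitute for the Bézout coefficients:
1 = 15 − 2·7
1 = −2·22 + 3·15
1 = 3·59 − 8·22
1 = −8·317 + 43·59
1 = 43·1327 − 180·317
1 = −180·2971 + 403·1327
1 = 403·4298 − 583·2971
So 2971·(-583) ≡ 1 (mod 4298), giving 2971⁻¹ ≡ 3715.
x ≡ 2971⁻¹·2521 ≡ 3715·2521 ≡ 173 (mod 4298).

173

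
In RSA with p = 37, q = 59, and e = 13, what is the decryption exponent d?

φ(n) = (p−1)(q−1) = 36·58 = 2088.
Need d with 13·d ≡ 1 (mod 2088). Apply the extended Euclidean algorithm:
2088 = 160·13 + 8
13 = 1·8 + 5
8 = 1·5 + 3
5 = 1·3 + 2
3 = 1·2 + 1
2 = 2·1 + 0
Back-substitute:
1 = 3 − 2
1 = −5 + 2·3
1 = 2·8 − 3·5
1 = −3·13 + 5·8
1 = 5·2088 − 803·13
So 13·(-803) ≡ 1 (mod 2088), hence d ≡ -803 ≡ 1285 (mod 2088).

1285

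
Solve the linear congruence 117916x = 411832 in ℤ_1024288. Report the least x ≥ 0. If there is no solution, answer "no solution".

First find gcd(117916, 1024288):
1024288 = 8×117916 + 80960
117916 = 1×80960 + 36956
80960 = 2×36956 + 7048
36956 = 5×7048 + 1716
7048 = 4×1716 + 184
1716 = 9×184 + 60
184 = 3×60 + 4
60 = 15×4 + 0
gcd = 4 and 4 | 411832, so solutions exist. Divide through by 4: 29479x ≡ 102958 (mod 256072).
Now find 29479⁻¹ mod 256072:
256072 = 8×29479 + 20240
29479 = 1×20240 + 9239
20240 = 2×9239 + 1762
9239 = 5×1762 + 429
1762 = 4×429 + 46
429 = 9×46 + 15
46 = 3×15 + 1
15 = 15×1 + 0
Back-substitute:
1 = 46 − 3·15
1 = −3·429 + 28·46
1 = 28·1762 − 115·429
1 = −115·9239 + 603·1762
1 = 603·20240 − 1321·9239
1 = −1321·29479 + 1924·20240
1 = 1924·256072 − 16713·29479
So 29479·(-16713) ≡ 1 (mod 256072), i.e. 29479⁻¹ ≡ 239359.
Then x ≡ 239359·102958 ≡ 66786 (mod 256072); the smallest non-negative solution is x = 66786.

66786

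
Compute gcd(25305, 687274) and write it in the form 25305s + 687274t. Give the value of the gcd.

7

Repeated division:
687274 = 27·25305 + 4039
25305 = 6·4039 + 1071
4039 = 3·1071 + 826
1071 = 1·826 + 245
826 = 3·245 + 91
245 = 2·91 + 63
91 = 1·63 + 28
63 = 2·28 + 7
28 = 4·7 + 0
gcd(25305, 687274) = 7.
Express as a combination:
7 = 63 − 2·28
7 = −2·91 + 3·63
7 = 3·245 − 8·91
7 = −8·826 + 27·245
7 = 27·1071 − 35·826
7 = −35·4039 + 132·1071
7 = 132·25305 − 827·4039
7 = −827·687274 + 22461·25305
So 7 = (-827)·687274 + (22461)·25305.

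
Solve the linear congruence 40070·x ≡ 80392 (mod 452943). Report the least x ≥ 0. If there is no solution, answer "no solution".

86996

First find gcd(40070, 452943):
452943 = 11·40070 + 12173
40070 = 3·12173 + 3551
12173 = 3·3551 + 1520
3551 = 2·1520 + 511
1520 = 2·511 + 498
511 = 1·498 + 13
498 = 38·13 + 4
13 = 3·4 + 1
4 = 4·1 + 0
gcd = 1, so a unique solution mod 452943 exists.
Back-substitute for the Bézout coefficients:
1 = 13 − 3·4
1 = −3·498 + 115·13
1 = 115·511 − 118·498
1 = −118·1520 + 351·511
1 = 351·3551 − 820·1520
1 = −820·12173 + 2811·3551
1 = 2811·40070 − 9253·12173
1 = −9253·452943 + 104594·40070
So 40070·(104594) ≡ 1 (mod 452943), giving 40070⁻¹ ≡ 104594.
x ≡ 40070⁻¹·80392 ≡ 104594·80392 ≡ 86996 (mod 452943).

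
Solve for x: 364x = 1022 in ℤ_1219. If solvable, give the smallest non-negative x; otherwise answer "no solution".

First find gcd(364, 1219):
1219 = 3·364 + 127
364 = 2·127 + 110
127 = 1·110 + 17
110 = 6·17 + 8
17 = 2·8 + 1
8 = 8·1 + 0
gcd = 1, so a unique solution mod 1219 exists.
Back-substitute for the Bézout coefficients:
1 = 17 − 2·8
1 = −2·110 + 13·17
1 = 13·127 − 15·110
1 = −15·364 + 43·127
1 = 43·1219 − 144·364
So 364·(-144) ≡ 1 (mod 1219), giving 364⁻¹ ≡ 1075.
x ≡ 364⁻¹·1022 ≡ 1075·1022 ≡ 331 (mod 1219).

331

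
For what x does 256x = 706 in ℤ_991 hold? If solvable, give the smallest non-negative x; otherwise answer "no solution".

506

First find gcd(256, 991):
991 = 3·256 + 223
256 = 1·223 + 33
223 = 6·33 + 25
33 = 1·25 + 8
25 = 3·8 + 1
8 = 8·1 + 0
gcd = 1, so a unique solution mod 991 exists.
Back-substitute for the Bézout coefficients:
1 = 25 − 3·8
1 = −3·33 + 4·25
1 = 4·223 − 27·33
1 = −27·256 + 31·223
1 = 31·991 − 120·256
So 256·(-120) ≡ 1 (mod 991), giving 256⁻¹ ≡ 871.
x ≡ 256⁻¹·706 ≡ 871·706 ≡ 506 (mod 991).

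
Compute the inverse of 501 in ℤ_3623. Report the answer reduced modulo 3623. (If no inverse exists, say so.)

2155

Run Euclid on (3623, 501):
3623 = 7*501 + 116
501 = 4*116 + 37
116 = 3*37 + 5
37 = 7*5 + 2
5 = 2*2 + 1
2 = 2*1 + 0
Since gcd(501, 3623) = 1, back-substitute to write 1 as a combination:
1 = 5 − 2·2
1 = −2·37 + 15·5
1 = 15·116 − 47·37
1 = −47·501 + 203·116
1 = 203·3623 − 1468·501
Hence 501⁻¹ ≡ -1468 ≡ 2155 (mod 3623).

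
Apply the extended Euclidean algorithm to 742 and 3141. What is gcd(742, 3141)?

Repeated division:
3141 = 4×742 + 173
742 = 4×173 + 50
173 = 3×50 + 23
50 = 2×23 + 4
23 = 5×4 + 3
4 = 1×3 + 1
3 = 3×1 + 0
gcd(742, 3141) = 1.
Working backward:
1 = 4 − 3
1 = −23 + 6·4
1 = 6·50 − 13·23
1 = −13·173 + 45·50
1 = 45·742 − 193·173
1 = −193·3141 + 817·742
So 1 = (-193)·3141 + (817)·742.

1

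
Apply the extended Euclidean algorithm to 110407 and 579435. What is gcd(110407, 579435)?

1

Euclidean algorithm:
579435 = 5·110407 + 27400
110407 = 4·27400 + 807
27400 = 33·807 + 769
807 = 1·769 + 38
769 = 20·38 + 9
38 = 4·9 + 2
9 = 4·2 + 1
2 = 2·1 + 0
gcd(110407, 579435) = 1.
Back-substituting:
1 = 9 − 4·2
1 = −4·38 + 17·9
1 = 17·769 − 344·38
1 = −344·807 + 361·769
1 = 361·27400 − 12257·807
1 = −12257·110407 + 49389·27400
1 = 49389·579435 − 259202·110407
So 1 = (49389)·579435 + (-259202)·110407.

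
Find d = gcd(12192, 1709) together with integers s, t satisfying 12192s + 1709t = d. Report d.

1

Euclidean algorithm:
12192 = 7·1709 + 229
1709 = 7·229 + 106
229 = 2·106 + 17
106 = 6·17 + 4
17 = 4·4 + 1
4 = 4·1 + 0
gcd(12192, 1709) = 1.
Working backward:
1 = 17 − 4·4
1 = −4·106 + 25·17
1 = 25·229 − 54·106
1 = −54·1709 + 403·229
1 = 403·12192 − 2875·1709
So 1 = (403)·12192 + (-2875)·1709.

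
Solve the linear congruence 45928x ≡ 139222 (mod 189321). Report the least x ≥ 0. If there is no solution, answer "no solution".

First find gcd(45928, 189321):
189321 = 4·45928 + 5609
45928 = 8·5609 + 1056
5609 = 5·1056 + 329
1056 = 3·329 + 69
329 = 4·69 + 53
69 = 1·53 + 16
53 = 3·16 + 5
16 = 3·5 + 1
5 = 5·1 + 0
gcd = 1, so a unique solution mod 189321 exists.
Back-substitute for the Bézout coefficients:
1 = 16 − 3·5
1 = −3·53 + 10·16
1 = 10·69 − 13·53
1 = −13·329 + 62·69
1 = 62·1056 − 199·329
1 = −199·5609 + 1057·1056
1 = 1057·45928 − 8655·5609
1 = −8655·189321 + 35677·45928
So 45928·(35677) ≡ 1 (mod 189321), giving 45928⁻¹ ≡ 35677.
x ≡ 45928⁻¹·139222 ≡ 35677·139222 ≡ 186859 (mod 189321).

186859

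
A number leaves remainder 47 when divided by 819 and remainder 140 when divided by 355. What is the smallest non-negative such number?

251480

Write x = 47 + 819·k. Then 819·k ≡ 140 − 47 ≡ 93 (mod 355).
Need 819⁻¹ mod 355. Extended Euclid on (355, 109):
355 = 3×109 + 28
109 = 3×28 + 25
28 = 1×25 + 3
25 = 8×3 + 1
3 = 3×1 + 0
Back-substitute:
1 = 25 − 8·3
1 = −8·28 + 9·25
1 = 9·109 − 35·28
1 = −35·355 + 114·109
819⁻¹ ≡ 114 (mod 355), so k ≡ 114·93 ≡ 307 (mod 355).
x = 47 + 819·307 = 251480.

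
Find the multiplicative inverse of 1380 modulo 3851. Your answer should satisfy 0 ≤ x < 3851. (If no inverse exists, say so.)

3318

Apply the Euclidean algorithm to 3851 and 1380:
3851 = 2·1380 + 1091
1380 = 1·1091 + 289
1091 = 3·289 + 224
289 = 1·224 + 65
224 = 3·65 + 29
65 = 2·29 + 7
29 = 4·7 + 1
7 = 7·1 + 0
The gcd is 1. Working backward:
1 = 29 − 4·7
1 = −4·65 + 9·29
1 = 9·224 − 31·65
1 = −31·289 + 40·224
1 = 40·1091 − 151·289
1 = −151·1380 + 191·1091
1 = 191·3851 − 533·1380
Thus 1380·(-533) ≡ 1 (mod 3851); reducing, -533 mod 3851 = 3318.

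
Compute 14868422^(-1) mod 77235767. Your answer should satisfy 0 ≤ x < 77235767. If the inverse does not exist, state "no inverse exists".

Run Euclid on (77235767, 14868422):
77235767 = 5·14868422 + 2893657
14868422 = 5·2893657 + 400137
2893657 = 7·400137 + 92698
400137 = 4·92698 + 29345
92698 = 3·29345 + 4663
29345 = 6·4663 + 1367
4663 = 3·1367 + 562
1367 = 2·562 + 243
562 = 2·243 + 76
243 = 3·76 + 15
76 = 5·15 + 1
15 = 15·1 + 0
The gcd is 1. Working backward:
1 = 76 − 5·15
1 = −5·243 + 16·76
1 = 16·562 − 37·243
1 = −37·1367 + 90·562
1 = 90·4663 − 307·1367
1 = −307·29345 + 1932·4663
1 = 1932·92698 − 6103·29345
1 = −6103·400137 + 26344·92698
1 = 26344·2893657 − 190511·400137
1 = −190511·14868422 + 978899·2893657
1 = 978899·77235767 − 5085006·14868422
Hence 14868422⁻¹ ≡ -5085006 ≡ 72150761 (mod 77235767).

72150761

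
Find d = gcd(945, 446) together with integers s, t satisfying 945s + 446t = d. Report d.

Apply Euclid's algorithm to 945 and 446:
945 = 2×446 + 53
446 = 8×53 + 22
53 = 2×22 + 9
22 = 2×9 + 4
9 = 2×4 + 1
4 = 4×1 + 0
gcd(945, 446) = 1.
Back-substituting:
1 = 9 − 2·4
1 = −2·22 + 5·9
1 = 5·53 − 12·22
1 = −12·446 + 101·53
1 = 101·945 − 214·446
So 1 = (101)·945 + (-214)·446.

1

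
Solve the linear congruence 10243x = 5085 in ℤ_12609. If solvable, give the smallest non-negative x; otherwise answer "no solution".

First find gcd(10243, 12609):
12609 = 1·10243 + 2366
10243 = 4·2366 + 779
2366 = 3·779 + 29
779 = 26·29 + 25
29 = 1·25 + 4
25 = 6·4 + 1
4 = 4·1 + 0
gcd = 1, so a unique solution mod 12609 exists.
Back-substitute for the Bézout coefficients:
1 = 25 − 6·4
1 = −6·29 + 7·25
1 = 7·779 − 188·29
1 = −188·2366 + 571·779
1 = 571·10243 − 2472·2366
1 = −2472·12609 + 3043·10243
So 10243·(3043) ≡ 1 (mod 12609), giving 10243⁻¹ ≡ 3043.
x ≡ 10243⁻¹·5085 ≡ 3043·5085 ≡ 2412 (mod 12609).

2412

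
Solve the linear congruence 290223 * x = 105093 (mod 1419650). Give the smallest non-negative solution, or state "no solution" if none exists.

First find gcd(290223, 1419650):
1419650 = 4×290223 + 258758
290223 = 1×258758 + 31465
258758 = 8×31465 + 7038
31465 = 4×7038 + 3313
7038 = 2×3313 + 412
3313 = 8×412 + 17
412 = 24×17 + 4
17 = 4×4 + 1
4 = 4×1 + 0
gcd = 1, so a unique solution mod 1419650 exists.
Back-substitute for the Bézout coefficients:
1 = 17 − 4·4
1 = −4·412 + 97·17
1 = 97·3313 − 780·412
1 = −780·7038 + 1657·3313
1 = 1657·31465 − 7408·7038
1 = −7408·258758 + 60921·31465
1 = 60921·290223 − 68329·258758
1 = −68329·1419650 + 334237·290223
So 290223·(334237) ≡ 1 (mod 1419650), giving 290223⁻¹ ≡ 334237.
x ≡ 290223⁻¹·105093 ≡ 334237·105093 ≡ 988741 (mod 1419650).

988741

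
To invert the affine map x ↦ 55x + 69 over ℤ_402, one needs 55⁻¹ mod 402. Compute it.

Extended Euclidean algorithm:
402 = 7*55 + 17
55 = 3*17 + 4
17 = 4*4 + 1
4 = 4*1 + 0
Since gcd(55, 402) = 1, back-substitute to write 1 as a combination:
1 = 17 − 4·4
1 = −4·55 + 13·17
1 = 13·402 − 95·55
Hence 55⁻¹ ≡ -95 ≡ 307 (mod 402).

307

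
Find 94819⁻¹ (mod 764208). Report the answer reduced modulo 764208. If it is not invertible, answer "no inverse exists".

82555

Run Euclid on (764208, 94819):
764208 = 8×94819 + 5656
94819 = 16×5656 + 4323
5656 = 1×4323 + 1333
4323 = 3×1333 + 324
1333 = 4×324 + 37
324 = 8×37 + 28
37 = 1×28 + 9
28 = 3×9 + 1
9 = 9×1 + 0
gcd = 1, so the inverse exists. Back-substitute:
1 = 28 − 3·9
1 = −3·37 + 4·28
1 = 4·324 − 35·37
1 = −35·1333 + 144·324
1 = 144·4323 − 467·1333
1 = −467·5656 + 611·4323
1 = 611·94819 − 10243·5656
1 = −10243·764208 + 82555·94819
So 94819·82555 ≡ 1 (mod 764208).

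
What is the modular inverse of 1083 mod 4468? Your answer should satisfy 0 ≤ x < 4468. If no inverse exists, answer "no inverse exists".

Run Euclid on (4468, 1083):
4468 = 4×1083 + 136
1083 = 7×136 + 131
136 = 1×131 + 5
131 = 26×5 + 1
5 = 5×1 + 0
The gcd is 1. Working backward:
1 = 131 − 26·5
1 = −26·136 + 27·131
1 = 27·1083 − 215·136
1 = −215·4468 + 887·1083
So 1083·887 ≡ 1 (mod 4468).

887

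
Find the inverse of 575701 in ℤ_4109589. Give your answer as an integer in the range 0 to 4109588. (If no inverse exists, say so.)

1771339

Run Euclid on (4109589, 575701):
4109589 = 7*575701 + 79682
575701 = 7*79682 + 17927
79682 = 4*17927 + 7974
17927 = 2*7974 + 1979
7974 = 4*1979 + 58
1979 = 34*58 + 7
58 = 8*7 + 2
7 = 3*2 + 1
2 = 2*1 + 0
The gcd is 1. Working backward:
1 = 7 − 3·2
1 = −3·58 + 25·7
1 = 25·1979 − 853·58
1 = −853·7974 + 3437·1979
1 = 3437·17927 − 7727·7974
1 = −7727·79682 + 34345·17927
1 = 34345·575701 − 248142·79682
1 = −248142·4109589 + 1771339·575701
So 575701·1771339 ≡ 1 (mod 4109589).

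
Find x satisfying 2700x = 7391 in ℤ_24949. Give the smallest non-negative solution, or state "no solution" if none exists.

10546

First find gcd(2700, 24949):
24949 = 9×2700 + 649
2700 = 4×649 + 104
649 = 6×104 + 25
104 = 4×25 + 4
25 = 6×4 + 1
4 = 4×1 + 0
gcd = 1, so a unique solution mod 24949 exists.
Back-substitute for the Bézout coefficients:
1 = 25 − 6·4
1 = −6·104 + 25·25
1 = 25·649 − 156·104
1 = −156·2700 + 649·649
1 = 649·24949 − 5997·2700
So 2700·(-5997) ≡ 1 (mod 24949), giving 2700⁻¹ ≡ 18952.
x ≡ 2700⁻¹·7391 ≡ 18952·7391 ≡ 10546 (mod 24949).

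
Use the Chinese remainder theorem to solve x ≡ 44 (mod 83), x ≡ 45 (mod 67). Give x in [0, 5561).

1787

Write x = 44 + 83·k. Then 83·k ≡ 45 − 44 ≡ 1 (mod 67).
Need 83⁻¹ mod 67. Extended Euclid on (67, 16):
67 = 4×16 + 3
16 = 5×3 + 1
3 = 3×1 + 0
Back-substitute:
1 = 16 − 5·3
1 = −5·67 + 21·16
83⁻¹ ≡ 21 (mod 67), so k ≡ 21·1 ≡ 21 (mod 67).
x = 44 + 83·21 = 1787.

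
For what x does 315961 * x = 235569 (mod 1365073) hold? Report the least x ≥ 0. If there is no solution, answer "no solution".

1189489

First find gcd(315961, 1365073):
1365073 = 4·315961 + 101229
315961 = 3·101229 + 12274
101229 = 8·12274 + 3037
12274 = 4·3037 + 126
3037 = 24·126 + 13
126 = 9·13 + 9
13 = 1·9 + 4
9 = 2·4 + 1
4 = 4·1 + 0
gcd = 1, so a unique solution mod 1365073 exists.
Back-substitute for the Bézout coefficients:
1 = 9 − 2·4
1 = −2·13 + 3·9
1 = 3·126 − 29·13
1 = −29·3037 + 699·126
1 = 699·12274 − 2825·3037
1 = −2825·101229 + 23299·12274
1 = 23299·315961 − 72722·101229
1 = −72722·1365073 + 314187·315961
So 315961·(314187) ≡ 1 (mod 1365073), giving 315961⁻¹ ≡ 314187.
x ≡ 315961⁻¹·235569 ≡ 314187·235569 ≡ 1189489 (mod 1365073).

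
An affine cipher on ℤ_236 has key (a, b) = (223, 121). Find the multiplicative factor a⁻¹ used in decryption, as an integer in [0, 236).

Apply the Euclidean algorithm to 236 and 223:
236 = 1×223 + 13
223 = 17×13 + 2
13 = 6×2 + 1
2 = 2×1 + 0
The gcd is 1. Working backward:
1 = 13 − 6·2
1 = −6·223 + 103·13
1 = 103·236 − 109·223
So 223·(-109) ≡ 1 (mod 236), and -109 ≡ 127 (mod 236).

127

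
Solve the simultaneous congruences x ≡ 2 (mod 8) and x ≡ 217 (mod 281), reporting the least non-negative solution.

498

Write x = 2 + 8·k. Then 8·k ≡ 217 − 2 ≡ 215 (mod 281).
Need 8⁻¹ mod 281. Extended Euclid on (281, 8):
281 = 35·8 + 1
8 = 8·1 + 0
Back-substitute:
1 = 281 − 35·8
8⁻¹ ≡ 246 (mod 281), so k ≡ 246·215 ≡ 62 (mod 281).
x = 2 + 8·62 = 498.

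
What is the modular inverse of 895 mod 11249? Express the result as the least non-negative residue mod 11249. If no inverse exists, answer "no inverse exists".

2652

gcd(11249, 895) by repeated division:
11249 = 12*895 + 509
895 = 1*509 + 386
509 = 1*386 + 123
386 = 3*123 + 17
123 = 7*17 + 4
17 = 4*4 + 1
4 = 4*1 + 0
gcd = 1, so the inverse exists. Back-substitute:
1 = 17 − 4·4
1 = −4·123 + 29·17
1 = 29·386 − 91·123
1 = −91·509 + 120·386
1 = 120·895 − 211·509
1 = −211·11249 + 2652·895
So 895·2652 ≡ 1 (mod 11249).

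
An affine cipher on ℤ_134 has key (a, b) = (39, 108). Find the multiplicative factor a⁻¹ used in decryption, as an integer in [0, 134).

55

Extended Euclidean algorithm:
134 = 3·39 + 17
39 = 2·17 + 5
17 = 3·5 + 2
5 = 2·2 + 1
2 = 2·1 + 0
The gcd is 1. Working backward:
1 = 5 − 2·2
1 = −2·17 + 7·5
1 = 7·39 − 16·17
1 = −16·134 + 55·39
So 39·55 ≡ 1 (mod 134).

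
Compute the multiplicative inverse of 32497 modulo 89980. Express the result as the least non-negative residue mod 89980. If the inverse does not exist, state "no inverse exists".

Run Euclid on (89980, 32497):
89980 = 2·32497 + 24986
32497 = 1·24986 + 7511
24986 = 3·7511 + 2453
7511 = 3·2453 + 152
2453 = 16·152 + 21
152 = 7·21 + 5
21 = 4·5 + 1
5 = 5·1 + 0
Since gcd(32497, 89980) = 1, back-substitute to write 1 as a combination:
1 = 21 − 4·5
1 = −4·152 + 29·21
1 = 29·2453 − 468·152
1 = −468·7511 + 1433·2453
1 = 1433·24986 − 4767·7511
1 = −4767·32497 + 6200·24986
1 = 6200·89980 − 17167·32497
So 32497·(-17167) ≡ 1 (mod 89980), and -17167 ≡ 72813 (mod 89980).

72813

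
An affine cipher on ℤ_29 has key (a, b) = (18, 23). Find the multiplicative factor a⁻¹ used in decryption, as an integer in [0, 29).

21

Extended Euclidean algorithm:
29 = 1×18 + 11
18 = 1×11 + 7
11 = 1×7 + 4
7 = 1×4 + 3
4 = 1×3 + 1
3 = 3×1 + 0
Since gcd(18, 29) = 1, back-substitute to write 1 as a combination:
1 = 4 − 3
1 = −7 + 2·4
1 = 2·11 − 3·7
1 = −3·18 + 5·11
1 = 5·29 − 8·18
Hence 18⁻¹ ≡ -8 ≡ 21 (mod 29).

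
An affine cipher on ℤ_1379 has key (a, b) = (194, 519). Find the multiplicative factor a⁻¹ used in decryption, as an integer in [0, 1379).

1116

Run Euclid on (1379, 194):
1379 = 7*194 + 21
194 = 9*21 + 5
21 = 4*5 + 1
5 = 5*1 + 0
The gcd is 1. Working backward:
1 = 21 − 4·5
1 = −4·194 + 37·21
1 = 37·1379 − 263·194
Hence 194⁻¹ ≡ -263 ≡ 1116 (mod 1379).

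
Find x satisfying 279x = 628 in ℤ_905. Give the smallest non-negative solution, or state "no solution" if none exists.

132

First find gcd(279, 905):
905 = 3·279 + 68
279 = 4·68 + 7
68 = 9·7 + 5
7 = 1·5 + 2
5 = 2·2 + 1
2 = 2·1 + 0
gcd = 1, so a unique solution mod 905 exists.
Back-substitute for the Bézout coefficients:
1 = 5 − 2·2
1 = −2·7 + 3·5
1 = 3·68 − 29·7
1 = −29·279 + 119·68
1 = 119·905 − 386·279
So 279·(-386) ≡ 1 (mod 905), giving 279⁻¹ ≡ 519.
x ≡ 279⁻¹·628 ≡ 519·628 ≡ 132 (mod 905).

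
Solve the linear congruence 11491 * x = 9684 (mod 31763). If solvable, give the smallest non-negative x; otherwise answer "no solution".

First find gcd(11491, 31763):
31763 = 2·11491 + 8781
11491 = 1·8781 + 2710
8781 = 3·2710 + 651
2710 = 4·651 + 106
651 = 6·106 + 15
106 = 7·15 + 1
15 = 15·1 + 0
gcd = 1, so a unique solution mod 31763 exists.
Back-substitute for the Bézout coefficients:
1 = 106 − 7·15
1 = −7·651 + 43·106
1 = 43·2710 − 179·651
1 = −179·8781 + 580·2710
1 = 580·11491 − 759·8781
1 = −759·31763 + 2098·11491
So 11491·(2098) ≡ 1 (mod 31763), giving 11491⁻¹ ≡ 2098.
x ≡ 11491⁻¹·9684 ≡ 2098·9684 ≡ 20475 (mod 31763).

20475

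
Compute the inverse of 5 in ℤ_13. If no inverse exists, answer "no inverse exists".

8

Apply the Euclidean algorithm to 13 and 5:
13 = 2*5 + 3
5 = 1*3 + 2
3 = 1*2 + 1
2 = 2*1 + 0
gcd = 1, so the inverse exists. Back-substitute:
1 = 3 − 2
1 = −5 + 2·3
1 = 2·13 − 5·5
Hence 5⁻¹ ≡ -5 ≡ 8 (mod 13).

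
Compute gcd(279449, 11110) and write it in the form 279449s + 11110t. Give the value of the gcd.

Repeated division:
279449 = 25×11110 + 1699
11110 = 6×1699 + 916
1699 = 1×916 + 783
916 = 1×783 + 133
783 = 5×133 + 118
133 = 1×118 + 15
118 = 7×15 + 13
15 = 1×13 + 2
13 = 6×2 + 1
2 = 2×1 + 0
gcd(279449, 11110) = 1.
Working backward:
1 = 13 − 6·2
1 = −6·15 + 7·13
1 = 7·118 − 55·15
1 = −55·133 + 62·118
1 = 62·783 − 365·133
1 = −365·916 + 427·783
1 = 427·1699 − 792·916
1 = −792·11110 + 5179·1699
1 = 5179·279449 − 130267·11110
So 1 = (5179)·279449 + (-130267)·11110.

1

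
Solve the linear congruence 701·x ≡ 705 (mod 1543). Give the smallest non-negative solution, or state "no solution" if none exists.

1533

First find gcd(701, 1543):
1543 = 2×701 + 141
701 = 4×141 + 137
141 = 1×137 + 4
137 = 34×4 + 1
4 = 4×1 + 0
gcd = 1, so a unique solution mod 1543 exists.
Back-substitute for the Bézout coefficients:
1 = 137 − 34·4
1 = −34·141 + 35·137
1 = 35·701 − 174·141
1 = −174·1543 + 383·701
So 701·(383) ≡ 1 (mod 1543), giving 701⁻¹ ≡ 383.
x ≡ 701⁻¹·705 ≡ 383·705 ≡ 1533 (mod 1543).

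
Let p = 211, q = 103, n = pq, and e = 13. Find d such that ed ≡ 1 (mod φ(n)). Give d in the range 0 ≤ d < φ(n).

φ(n) = (p−1)(q−1) = 210·102 = 21420.
Need d with 13·d ≡ 1 (mod 21420). Apply the extended Euclidean algorithm:
21420 = 1647*13 + 9
13 = 1*9 + 4
9 = 2*4 + 1
4 = 4*1 + 0
Back-substitute:
1 = 9 − 2·4
1 = −2·13 + 3·9
1 = 3·21420 − 4943·13
So 13·(-4943) ≡ 1 (mod 21420), hence d ≡ -4943 ≡ 16477 (mod 21420).

16477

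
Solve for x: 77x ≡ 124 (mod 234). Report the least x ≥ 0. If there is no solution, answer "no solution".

First find gcd(77, 234):
234 = 3*77 + 3
77 = 25*3 + 2
3 = 1*2 + 1
2 = 2*1 + 0
gcd = 1, so a unique solution mod 234 exists.
Back-substitute for the Bézout coefficients:
1 = 3 − 2
1 = −77 + 26·3
1 = 26·234 − 79·77
So 77·(-79) ≡ 1 (mod 234), giving 77⁻¹ ≡ 155.
x ≡ 77⁻¹·124 ≡ 155·124 ≡ 32 (mod 234).

32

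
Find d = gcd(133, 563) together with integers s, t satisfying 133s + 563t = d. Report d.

1

Repeated division:
563 = 4×133 + 31
133 = 4×31 + 9
31 = 3×9 + 4
9 = 2×4 + 1
4 = 4×1 + 0
gcd(133, 563) = 1.
Working backward:
1 = 9 − 2·4
1 = −2·31 + 7·9
1 = 7·133 − 30·31
1 = −30·563 + 127·133
So 1 = (-30)·563 + (127)·133.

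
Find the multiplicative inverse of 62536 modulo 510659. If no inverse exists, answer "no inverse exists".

492539

Run Euclid on (510659, 62536):
510659 = 8×62536 + 10371
62536 = 6×10371 + 310
10371 = 33×310 + 141
310 = 2×141 + 28
141 = 5×28 + 1
28 = 28×1 + 0
The gcd is 1. Working backward:
1 = 141 − 5·28
1 = −5·310 + 11·141
1 = 11·10371 − 368·310
1 = −368·62536 + 2219·10371
1 = 2219·510659 − 18120·62536
Thus 62536·(-18120) ≡ 1 (mod 510659); reducing, -18120 mod 510659 = 492539.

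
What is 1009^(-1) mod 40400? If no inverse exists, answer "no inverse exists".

9089

Extended Euclidean algorithm:
40400 = 40*1009 + 40
1009 = 25*40 + 9
40 = 4*9 + 4
9 = 2*4 + 1
4 = 4*1 + 0
The gcd is 1. Working backward:
1 = 9 − 2·4
1 = −2·40 + 9·9
1 = 9·1009 − 227·40
1 = −227·40400 + 9089·1009
So 1009·9089 ≡ 1 (mod 40400).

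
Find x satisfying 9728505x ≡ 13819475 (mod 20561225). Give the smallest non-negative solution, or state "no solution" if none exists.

First find gcd(9728505, 20561225):
20561225 = 2×9728505 + 1104215
9728505 = 8×1104215 + 894785
1104215 = 1×894785 + 209430
894785 = 4×209430 + 57065
209430 = 3×57065 + 38235
57065 = 1×38235 + 18830
38235 = 2×18830 + 575
18830 = 32×575 + 430
575 = 1×430 + 145
430 = 2×145 + 140
145 = 1×140 + 5
140 = 28×5 + 0
gcd = 5 and 5 | 13819475, so solutions exist. Divide through by 5: 1945701x ≡ 2763895 (mod 4112245).
Now find 1945701⁻¹ mod 4112245:
4112245 = 2*1945701 + 220843
1945701 = 8*220843 + 178957
220843 = 1*178957 + 41886
178957 = 4*41886 + 11413
41886 = 3*11413 + 7647
11413 = 1*7647 + 3766
7647 = 2*3766 + 115
3766 = 32*115 + 86
115 = 1*86 + 29
86 = 2*29 + 28
29 = 1*28 + 1
28 = 28*1 + 0
Back-substitute:
1 = 29 − 28
1 = −86 + 3·29
1 = 3·115 − 4·86
1 = −4·3766 + 131·115
1 = 131·7647 − 266·3766
1 = −266·11413 + 397·7647
1 = 397·41886 − 1457·11413
1 = −1457·178957 + 6225·41886
1 = 6225·220843 − 7682·178957
1 = −7682·1945701 + 67681·220843
1 = 67681·4112245 − 143044·1945701
So 1945701·(-143044) ≡ 1 (mod 4112245), i.e. 1945701⁻¹ ≡ 3969201.
Then x ≡ 3969201·2763895 ≡ 862410 (mod 4112245); the smallest non-negative solution is x = 862410.

862410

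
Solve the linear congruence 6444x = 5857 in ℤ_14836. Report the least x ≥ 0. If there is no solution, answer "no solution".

gcd(6444, 14836):
14836 = 2*6444 + 1948
6444 = 3*1948 + 600
1948 = 3*600 + 148
600 = 4*148 + 8
148 = 18*8 + 4
8 = 2*4 + 0
gcd = 4, but 4 ∤ 5857, so the congruence has no solution.

no solution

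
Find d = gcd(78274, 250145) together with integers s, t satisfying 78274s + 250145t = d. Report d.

Apply Euclid's algorithm to 250145 and 78274:
250145 = 3*78274 + 15323
78274 = 5*15323 + 1659
15323 = 9*1659 + 392
1659 = 4*392 + 91
392 = 4*91 + 28
91 = 3*28 + 7
28 = 4*7 + 0
gcd(78274, 250145) = 7.
Express as a combination:
7 = 91 − 3·28
7 = −3·392 + 13·91
7 = 13·1659 − 55·392
7 = −55·15323 + 508·1659
7 = 508·78274 − 2595·15323
7 = −2595·250145 + 8293·78274
So 7 = (-2595)·250145 + (8293)·78274.

7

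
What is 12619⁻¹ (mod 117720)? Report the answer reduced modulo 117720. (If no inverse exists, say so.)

Extended Euclidean algorithm:
117720 = 9×12619 + 4149
12619 = 3×4149 + 172
4149 = 24×172 + 21
172 = 8×21 + 4
21 = 5×4 + 1
4 = 4×1 + 0
gcd = 1, so the inverse exists. Back-substitute:
1 = 21 − 5·4
1 = −5·172 + 41·21
1 = 41·4149 − 989·172
1 = −989·12619 + 3008·4149
1 = 3008·117720 − 28061·12619
So 12619·(-28061) ≡ 1 (mod 117720), and -28061 ≡ 89659 (mod 117720).

89659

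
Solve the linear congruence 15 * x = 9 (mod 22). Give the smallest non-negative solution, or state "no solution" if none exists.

First find gcd(15, 22):
22 = 1*15 + 7
15 = 2*7 + 1
7 = 7*1 + 0
gcd = 1, so a unique solution mod 22 exists.
Back-substitute for the Bézout coefficients:
1 = 15 − 2·7
1 = −2·22 + 3·15
So 15·(3) ≡ 1 (mod 22), giving 15⁻¹ ≡ 3.
x ≡ 15⁻¹·9 ≡ 3·9 ≡ 5 (mod 22).

5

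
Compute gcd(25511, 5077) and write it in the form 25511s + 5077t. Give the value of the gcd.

Apply Euclid's algorithm to 25511 and 5077:
25511 = 5*5077 + 126
5077 = 40*126 + 37
126 = 3*37 + 15
37 = 2*15 + 7
15 = 2*7 + 1
7 = 7*1 + 0
gcd(25511, 5077) = 1.
Working backward:
1 = 15 − 2·7
1 = −2·37 + 5·15
1 = 5·126 − 17·37
1 = −17·5077 + 685·126
1 = 685·25511 − 3442·5077
So 1 = (685)·25511 + (-3442)·5077.

1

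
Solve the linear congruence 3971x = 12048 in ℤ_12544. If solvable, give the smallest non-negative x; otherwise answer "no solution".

1712

First find gcd(3971, 12544):
12544 = 3*3971 + 631
3971 = 6*631 + 185
631 = 3*185 + 76
185 = 2*76 + 33
76 = 2*33 + 10
33 = 3*10 + 3
10 = 3*3 + 1
3 = 3*1 + 0
gcd = 1, so a unique solution mod 12544 exists.
Back-substitute for the Bézout coefficients:
1 = 10 − 3·3
1 = −3·33 + 10·10
1 = 10·76 − 23·33
1 = −23·185 + 56·76
1 = 56·631 − 191·185
1 = −191·3971 + 1202·631
1 = 1202·12544 − 3797·3971
So 3971·(-3797) ≡ 1 (mod 12544), giving 3971⁻¹ ≡ 8747.
x ≡ 3971⁻¹·12048 ≡ 8747·12048 ≡ 1712 (mod 12544).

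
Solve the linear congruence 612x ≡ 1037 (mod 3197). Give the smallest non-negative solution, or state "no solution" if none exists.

First find gcd(612, 3197):
3197 = 5*612 + 137
612 = 4*137 + 64
137 = 2*64 + 9
64 = 7*9 + 1
9 = 9*1 + 0
gcd = 1, so a unique solution mod 3197 exists.
Back-substitute for the Bézout coefficients:
1 = 64 − 7·9
1 = −7·137 + 15·64
1 = 15·612 − 67·137
1 = −67·3197 + 350·612
So 612·(350) ≡ 1 (mod 3197), giving 612⁻¹ ≡ 350.
x ≡ 612⁻¹·1037 ≡ 350·1037 ≡ 1689 (mod 3197).

1689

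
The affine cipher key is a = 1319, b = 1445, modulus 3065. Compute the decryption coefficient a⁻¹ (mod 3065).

gcd(3065, 1319) by repeated division:
3065 = 2×1319 + 427
1319 = 3×427 + 38
427 = 11×38 + 9
38 = 4×9 + 2
9 = 4×2 + 1
2 = 2×1 + 0
The gcd is 1. Working backward:
1 = 9 − 4·2
1 = −4·38 + 17·9
1 = 17·427 − 191·38
1 = −191·1319 + 590·427
1 = 590·3065 − 1371·1319
So 1319·(-1371) ≡ 1 (mod 3065), and -1371 ≡ 1694 (mod 3065).

1694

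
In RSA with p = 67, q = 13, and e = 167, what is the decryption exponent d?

479

φ(n) = (p−1)(q−1) = 66·12 = 792.
Need d with 167·d ≡ 1 (mod 792). Apply the extended Euclidean algorithm:
792 = 4×167 + 124
167 = 1×124 + 43
124 = 2×43 + 38
43 = 1×38 + 5
38 = 7×5 + 3
5 = 1×3 + 2
3 = 1×2 + 1
2 = 2×1 + 0
Back-substitute:
1 = 3 − 2
1 = −5 + 2·3
1 = 2·38 − 15·5
1 = −15·43 + 17·38
1 = 17·124 − 49·43
1 = −49·167 + 66·124
1 = 66·792 − 313·167
So 167·(-313) ≡ 1 (mod 792), hence d ≡ -313 ≡ 479 (mod 792).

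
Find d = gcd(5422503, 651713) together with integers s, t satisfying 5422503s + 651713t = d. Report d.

Repeated division:
5422503 = 8×651713 + 208799
651713 = 3×208799 + 25316
208799 = 8×25316 + 6271
25316 = 4×6271 + 232
6271 = 27×232 + 7
232 = 33×7 + 1
7 = 7×1 + 0
gcd(5422503, 651713) = 1.
Working backward:
1 = 232 − 33·7
1 = −33·6271 + 892·232
1 = 892·25316 − 3601·6271
1 = −3601·208799 + 29700·25316
1 = 29700·651713 − 92701·208799
1 = −92701·5422503 + 771308·651713
So 1 = (-92701)·5422503 + (771308)·651713.

1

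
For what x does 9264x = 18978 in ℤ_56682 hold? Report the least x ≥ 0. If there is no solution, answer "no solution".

First find gcd(9264, 56682):
56682 = 6·9264 + 1098
9264 = 8·1098 + 480
1098 = 2·480 + 138
480 = 3·138 + 66
138 = 2·66 + 6
66 = 11·6 + 0
gcd = 6 and 6 | 18978, so solutions exist. Divide through by 6: 1544x ≡ 3163 (mod 9447).
Now find 1544⁻¹ mod 9447:
9447 = 6·1544 + 183
1544 = 8·183 + 80
183 = 2·80 + 23
80 = 3·23 + 11
23 = 2·11 + 1
11 = 11·1 + 0
Back-substitute:
1 = 23 − 2·11
1 = −2·80 + 7·23
1 = 7·183 − 16·80
1 = −16·1544 + 135·183
1 = 135·9447 − 826·1544
So 1544·(-826) ≡ 1 (mod 9447), i.e. 1544⁻¹ ≡ 8621.
Then x ≡ 8621·3163 ≡ 4181 (mod 9447); the smallest non-negative solution is x = 4181.

4181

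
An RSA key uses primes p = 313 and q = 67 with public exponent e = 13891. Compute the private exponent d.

φ(n) = (p−1)(q−1) = 312·66 = 20592.
Need d with 13891·d ≡ 1 (mod 20592). Apply the extended Euclidean algorithm:
20592 = 1·13891 + 6701
13891 = 2·6701 + 489
6701 = 13·489 + 344
489 = 1·344 + 145
344 = 2·145 + 54
145 = 2·54 + 37
54 = 1·37 + 17
37 = 2·17 + 3
17 = 5·3 + 2
3 = 1·2 + 1
2 = 2·1 + 0
Back-substitute:
1 = 3 − 2
1 = −17 + 6·3
1 = 6·37 − 13·17
1 = −13·54 + 19·37
1 = 19·145 − 51·54
1 = −51·344 + 121·145
1 = 121·489 − 172·344
1 = −172·6701 + 2357·489
1 = 2357·13891 − 4886·6701
1 = −4886·20592 + 7243·13891
So 13891·7243 ≡ 1 (mod 20592), hence d = 7243.

7243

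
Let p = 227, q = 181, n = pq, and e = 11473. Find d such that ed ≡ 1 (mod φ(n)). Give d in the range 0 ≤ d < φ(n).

17257

φ(n) = (p−1)(q−1) = 226·180 = 40680.
Need d with 11473·d ≡ 1 (mod 40680). Apply the extended Euclidean algorithm:
40680 = 3·11473 + 6261
11473 = 1·6261 + 5212
6261 = 1·5212 + 1049
5212 = 4·1049 + 1016
1049 = 1·1016 + 33
1016 = 30·33 + 26
33 = 1·26 + 7
26 = 3·7 + 5
7 = 1·5 + 2
5 = 2·2 + 1
2 = 2·1 + 0
Back-substitute:
1 = 5 − 2·2
1 = −2·7 + 3·5
1 = 3·26 − 11·7
1 = −11·33 + 14·26
1 = 14·1016 − 431·33
1 = −431·1049 + 445·1016
1 = 445·5212 − 2211·1049
1 = −2211·6261 + 2656·5212
1 = 2656·11473 − 4867·6261
1 = −4867·40680 + 17257·11473
So 11473·17257 ≡ 1 (mod 40680), hence d = 17257.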